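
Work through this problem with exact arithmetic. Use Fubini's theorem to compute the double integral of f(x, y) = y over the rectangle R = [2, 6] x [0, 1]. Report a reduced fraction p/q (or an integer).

f(x, y) is a tensor product of a function of x and a function of y, and both factors are bounded continuous (hence Lebesgue integrable) on the rectangle, so Fubini's theorem applies:
  integral_R f d(m x m) = (integral_a1^b1 1 dx) * (integral_a2^b2 y dy).
Inner integral in x: integral_{2}^{6} 1 dx = (6^1 - 2^1)/1
  = 4.
Inner integral in y: integral_{0}^{1} y dy = (1^2 - 0^2)/2
  = 1/2.
Product: (4) * (1/2) = 2.

2


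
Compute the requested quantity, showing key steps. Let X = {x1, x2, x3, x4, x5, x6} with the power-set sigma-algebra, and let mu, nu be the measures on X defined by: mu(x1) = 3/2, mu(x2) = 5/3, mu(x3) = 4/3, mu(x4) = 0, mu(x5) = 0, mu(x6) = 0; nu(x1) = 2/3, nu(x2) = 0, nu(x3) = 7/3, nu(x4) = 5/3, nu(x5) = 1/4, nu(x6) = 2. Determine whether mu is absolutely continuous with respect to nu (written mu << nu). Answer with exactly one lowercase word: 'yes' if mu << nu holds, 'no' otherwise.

mu << nu means: every nu-null measurable set is also mu-null; equivalently, for every atom x, if nu({x}) = 0 then mu({x}) = 0.
Checking each atom:
  x1: nu = 2/3 > 0 -> no constraint.
  x2: nu = 0, mu = 5/3 > 0 -> violates mu << nu.
  x3: nu = 7/3 > 0 -> no constraint.
  x4: nu = 5/3 > 0 -> no constraint.
  x5: nu = 1/4 > 0 -> no constraint.
  x6: nu = 2 > 0 -> no constraint.
The atom(s) x2 violate the condition (nu = 0 but mu > 0). Therefore mu is NOT absolutely continuous w.r.t. nu.

no


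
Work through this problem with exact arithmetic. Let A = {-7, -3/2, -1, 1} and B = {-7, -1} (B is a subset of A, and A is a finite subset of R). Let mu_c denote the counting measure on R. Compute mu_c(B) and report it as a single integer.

Counting measure assigns mu_c(E) = |E| (number of elements) when E is finite.
B has 2 element(s), so mu_c(B) = 2.

2


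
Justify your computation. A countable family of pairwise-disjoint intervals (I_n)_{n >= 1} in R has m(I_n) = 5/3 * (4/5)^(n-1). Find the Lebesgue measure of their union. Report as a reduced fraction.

By countable additivity of the Lebesgue measure on pairwise disjoint measurable sets,
  m(union_{n >= 1} I_n) = sum_{n >= 1} m(I_n) = sum_{n >= 1} a * r^(n-1),
  with a = 5/3 and r = 4/5.
Since 0 < r = 4/5 < 1, the geometric series converges:
  sum_{n >= 1} a * r^(n-1) = a / (1 - r).
  = 5/3 / (1 - 4/5)
  = 5/3 / (1/5)
  = 25/3.

25/3


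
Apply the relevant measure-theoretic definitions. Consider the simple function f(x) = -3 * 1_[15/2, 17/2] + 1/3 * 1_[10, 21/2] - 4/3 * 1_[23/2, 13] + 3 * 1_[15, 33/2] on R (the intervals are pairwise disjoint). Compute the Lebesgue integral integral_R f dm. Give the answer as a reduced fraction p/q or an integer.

For a simple function f = sum_i c_i * 1_{A_i} with disjoint A_i,
  integral f dm = sum_i c_i * m(A_i).
Lengths of the A_i:
  m(A_1) = 17/2 - 15/2 = 1.
  m(A_2) = 21/2 - 10 = 1/2.
  m(A_3) = 13 - 23/2 = 3/2.
  m(A_4) = 33/2 - 15 = 3/2.
Contributions c_i * m(A_i):
  (-3) * (1) = -3.
  (1/3) * (1/2) = 1/6.
  (-4/3) * (3/2) = -2.
  (3) * (3/2) = 9/2.
Total: -3 + 1/6 - 2 + 9/2 = -1/3.

-1/3


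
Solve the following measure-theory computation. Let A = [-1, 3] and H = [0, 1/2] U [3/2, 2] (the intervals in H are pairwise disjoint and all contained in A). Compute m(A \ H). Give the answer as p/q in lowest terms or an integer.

The ambient interval has length m(A) = 3 - (-1) = 4.
Since the holes are disjoint and sit inside A, by finite additivity
  m(H) = sum_i (b_i - a_i), and m(A \ H) = m(A) - m(H).
Computing the hole measures:
  m(H_1) = 1/2 - 0 = 1/2.
  m(H_2) = 2 - 3/2 = 1/2.
Summed: m(H) = 1/2 + 1/2 = 1.
So m(A \ H) = 4 - 1 = 3.

3


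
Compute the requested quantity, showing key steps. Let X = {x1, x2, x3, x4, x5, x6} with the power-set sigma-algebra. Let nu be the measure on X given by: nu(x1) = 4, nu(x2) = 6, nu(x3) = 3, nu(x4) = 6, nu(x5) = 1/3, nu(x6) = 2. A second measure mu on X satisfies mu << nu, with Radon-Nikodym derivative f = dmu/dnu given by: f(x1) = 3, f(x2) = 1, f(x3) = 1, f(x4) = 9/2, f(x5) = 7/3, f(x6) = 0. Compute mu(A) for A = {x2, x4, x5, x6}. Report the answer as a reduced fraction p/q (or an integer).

By the defining property of the Radon-Nikodym derivative, for every measurable set A,
  mu(A) = integral_A f dnu.
Since nu is a discrete measure concentrated on the atoms of X, the integral over A reduces to the sum
  mu(A) = sum_{x in A} f(x) * nu({x}).
Computing each term:
  x2: f(x2) * nu(x2) = 1 * 6 = 6.
  x4: f(x4) * nu(x4) = 9/2 * 6 = 27.
  x5: f(x5) * nu(x5) = 7/3 * 1/3 = 7/9.
  x6: f(x6) * nu(x6) = 0 * 2 = 0.
Summing: mu(A) = 6 + 27 + 7/9 + 0 = 304/9.

304/9


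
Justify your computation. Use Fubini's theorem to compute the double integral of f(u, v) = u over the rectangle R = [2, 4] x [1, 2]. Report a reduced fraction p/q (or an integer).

f(u, v) is a tensor product of a function of u and a function of v, and both factors are bounded continuous (hence Lebesgue integrable) on the rectangle, so Fubini's theorem applies:
  integral_R f d(m x m) = (integral_a1^b1 u du) * (integral_a2^b2 1 dv).
Inner integral in u: integral_{2}^{4} u du = (4^2 - 2^2)/2
  = 6.
Inner integral in v: integral_{1}^{2} 1 dv = (2^1 - 1^1)/1
  = 1.
Product: (6) * (1) = 6.

6


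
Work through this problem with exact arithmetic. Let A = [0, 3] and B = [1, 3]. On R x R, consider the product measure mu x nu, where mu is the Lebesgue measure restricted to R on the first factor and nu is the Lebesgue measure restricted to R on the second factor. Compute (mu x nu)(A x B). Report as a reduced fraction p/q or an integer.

For a measurable rectangle A x B, the product measure satisfies
  (mu x nu)(A x B) = mu(A) * nu(B).
  mu(A) = 3.
  nu(B) = 2.
  (mu x nu)(A x B) = 3 * 2 = 6.

6


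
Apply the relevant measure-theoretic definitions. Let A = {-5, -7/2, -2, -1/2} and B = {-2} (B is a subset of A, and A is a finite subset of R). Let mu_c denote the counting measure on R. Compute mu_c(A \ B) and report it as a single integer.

Counting measure assigns mu_c(E) = |E| (number of elements) when E is finite. For B subset A, A \ B is the set of elements of A not in B, so |A \ B| = |A| - |B|.
|A| = 4, |B| = 1, so mu_c(A \ B) = 4 - 1 = 3.

3


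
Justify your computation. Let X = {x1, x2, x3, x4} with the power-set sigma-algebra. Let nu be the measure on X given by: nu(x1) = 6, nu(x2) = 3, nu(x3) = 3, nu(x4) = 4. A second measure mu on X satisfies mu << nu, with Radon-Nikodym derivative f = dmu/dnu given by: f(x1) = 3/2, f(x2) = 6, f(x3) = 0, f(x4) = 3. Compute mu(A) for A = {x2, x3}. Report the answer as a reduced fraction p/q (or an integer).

By the defining property of the Radon-Nikodym derivative, for every measurable set A,
  mu(A) = integral_A f dnu.
Since nu is a discrete measure concentrated on the atoms of X, the integral over A reduces to the sum
  mu(A) = sum_{x in A} f(x) * nu({x}).
Computing each term:
  x2: f(x2) * nu(x2) = 6 * 3 = 18.
  x3: f(x3) * nu(x3) = 0 * 3 = 0.
Summing: mu(A) = 18 + 0 = 18.

18


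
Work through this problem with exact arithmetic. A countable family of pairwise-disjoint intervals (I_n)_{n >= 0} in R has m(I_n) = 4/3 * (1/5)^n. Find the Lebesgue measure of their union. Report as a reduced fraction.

By countable additivity of the Lebesgue measure on pairwise disjoint measurable sets,
  m(union_{n >= 0} I_n) = sum_{n >= 0} m(I_n) = sum_{n >= 0} a * r^n,
  with a = 4/3 and r = 1/5.
Since 0 < r = 1/5 < 1, the geometric series converges:
  sum_{n >= 0} a * r^n = a / (1 - r).
  = 4/3 / (1 - 1/5)
  = 4/3 / (4/5)
  = 5/3.

5/3


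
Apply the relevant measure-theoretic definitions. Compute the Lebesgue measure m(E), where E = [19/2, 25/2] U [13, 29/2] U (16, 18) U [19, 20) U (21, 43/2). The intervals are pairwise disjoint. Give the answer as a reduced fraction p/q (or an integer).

For pairwise disjoint intervals, m(union_i I_i) = sum_i m(I_i),
and m is invariant under swapping open/closed endpoints (single points have measure 0).
So m(E) = sum_i (b_i - a_i).
  I_1 has length 25/2 - 19/2 = 3.
  I_2 has length 29/2 - 13 = 3/2.
  I_3 has length 18 - 16 = 2.
  I_4 has length 20 - 19 = 1.
  I_5 has length 43/2 - 21 = 1/2.
Summing:
  m(E) = 3 + 3/2 + 2 + 1 + 1/2 = 8.

8


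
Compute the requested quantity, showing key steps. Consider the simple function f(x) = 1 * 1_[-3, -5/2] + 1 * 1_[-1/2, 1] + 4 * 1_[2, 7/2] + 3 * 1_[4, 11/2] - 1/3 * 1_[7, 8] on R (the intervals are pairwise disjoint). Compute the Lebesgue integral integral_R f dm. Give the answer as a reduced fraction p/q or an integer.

For a simple function f = sum_i c_i * 1_{A_i} with disjoint A_i,
  integral f dm = sum_i c_i * m(A_i).
Lengths of the A_i:
  m(A_1) = -5/2 - (-3) = 1/2.
  m(A_2) = 1 - (-1/2) = 3/2.
  m(A_3) = 7/2 - 2 = 3/2.
  m(A_4) = 11/2 - 4 = 3/2.
  m(A_5) = 8 - 7 = 1.
Contributions c_i * m(A_i):
  (1) * (1/2) = 1/2.
  (1) * (3/2) = 3/2.
  (4) * (3/2) = 6.
  (3) * (3/2) = 9/2.
  (-1/3) * (1) = -1/3.
Total: 1/2 + 3/2 + 6 + 9/2 - 1/3 = 73/6.

73/6


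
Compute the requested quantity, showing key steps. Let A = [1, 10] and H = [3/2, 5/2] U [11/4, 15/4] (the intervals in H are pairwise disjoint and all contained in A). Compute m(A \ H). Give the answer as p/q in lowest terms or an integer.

The ambient interval has length m(A) = 10 - 1 = 9.
Since the holes are disjoint and sit inside A, by finite additivity
  m(H) = sum_i (b_i - a_i), and m(A \ H) = m(A) - m(H).
Computing the hole measures:
  m(H_1) = 5/2 - 3/2 = 1.
  m(H_2) = 15/4 - 11/4 = 1.
Summed: m(H) = 1 + 1 = 2.
So m(A \ H) = 9 - 2 = 7.

7


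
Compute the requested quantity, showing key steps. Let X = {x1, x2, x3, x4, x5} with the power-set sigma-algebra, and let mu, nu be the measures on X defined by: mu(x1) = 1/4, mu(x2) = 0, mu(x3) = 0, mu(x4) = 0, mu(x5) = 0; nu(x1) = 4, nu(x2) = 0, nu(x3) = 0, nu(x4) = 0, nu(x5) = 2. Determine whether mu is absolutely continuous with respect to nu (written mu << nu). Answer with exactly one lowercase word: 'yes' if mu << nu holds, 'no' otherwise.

mu << nu means: every nu-null measurable set is also mu-null; equivalently, for every atom x, if nu({x}) = 0 then mu({x}) = 0.
Checking each atom:
  x1: nu = 4 > 0 -> no constraint.
  x2: nu = 0, mu = 0 -> consistent with mu << nu.
  x3: nu = 0, mu = 0 -> consistent with mu << nu.
  x4: nu = 0, mu = 0 -> consistent with mu << nu.
  x5: nu = 2 > 0 -> no constraint.
No atom violates the condition. Therefore mu << nu.

yes


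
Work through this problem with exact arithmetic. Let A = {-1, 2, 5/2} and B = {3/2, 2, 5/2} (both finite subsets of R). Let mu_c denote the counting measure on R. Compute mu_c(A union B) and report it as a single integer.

Counting measure on a finite set equals cardinality. By inclusion-exclusion, |A union B| = |A| + |B| - |A cap B|.
|A| = 3, |B| = 3, |A cap B| = 2.
So mu_c(A union B) = 3 + 3 - 2 = 4.

4


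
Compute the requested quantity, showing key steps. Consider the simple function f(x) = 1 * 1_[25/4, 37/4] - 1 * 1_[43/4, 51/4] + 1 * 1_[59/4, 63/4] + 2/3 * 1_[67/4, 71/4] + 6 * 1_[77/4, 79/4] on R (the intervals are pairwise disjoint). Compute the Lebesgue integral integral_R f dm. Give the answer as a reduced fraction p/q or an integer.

For a simple function f = sum_i c_i * 1_{A_i} with disjoint A_i,
  integral f dm = sum_i c_i * m(A_i).
Lengths of the A_i:
  m(A_1) = 37/4 - 25/4 = 3.
  m(A_2) = 51/4 - 43/4 = 2.
  m(A_3) = 63/4 - 59/4 = 1.
  m(A_4) = 71/4 - 67/4 = 1.
  m(A_5) = 79/4 - 77/4 = 1/2.
Contributions c_i * m(A_i):
  (1) * (3) = 3.
  (-1) * (2) = -2.
  (1) * (1) = 1.
  (2/3) * (1) = 2/3.
  (6) * (1/2) = 3.
Total: 3 - 2 + 1 + 2/3 + 3 = 17/3.

17/3


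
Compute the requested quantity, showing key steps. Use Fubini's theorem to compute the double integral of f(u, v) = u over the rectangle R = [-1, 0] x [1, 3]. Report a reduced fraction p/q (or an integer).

f(u, v) is a tensor product of a function of u and a function of v, and both factors are bounded continuous (hence Lebesgue integrable) on the rectangle, so Fubini's theorem applies:
  integral_R f d(m x m) = (integral_a1^b1 u du) * (integral_a2^b2 1 dv).
Inner integral in u: integral_{-1}^{0} u du = (0^2 - (-1)^2)/2
  = -1/2.
Inner integral in v: integral_{1}^{3} 1 dv = (3^1 - 1^1)/1
  = 2.
Product: (-1/2) * (2) = -1.

-1


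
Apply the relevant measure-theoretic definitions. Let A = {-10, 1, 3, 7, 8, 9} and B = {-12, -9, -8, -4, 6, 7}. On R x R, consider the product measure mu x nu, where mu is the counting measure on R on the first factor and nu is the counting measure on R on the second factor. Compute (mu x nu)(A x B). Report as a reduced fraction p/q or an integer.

For a measurable rectangle A x B, the product measure satisfies
  (mu x nu)(A x B) = mu(A) * nu(B).
  mu(A) = 6.
  nu(B) = 6.
  (mu x nu)(A x B) = 6 * 6 = 36.

36


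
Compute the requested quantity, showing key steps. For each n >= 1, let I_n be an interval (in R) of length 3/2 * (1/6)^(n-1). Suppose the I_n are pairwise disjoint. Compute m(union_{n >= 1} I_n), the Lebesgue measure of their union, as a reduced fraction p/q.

By countable additivity of the Lebesgue measure on pairwise disjoint measurable sets,
  m(union_{n >= 1} I_n) = sum_{n >= 1} m(I_n) = sum_{n >= 1} a * r^(n-1),
  with a = 3/2 and r = 1/6.
Since 0 < r = 1/6 < 1, the geometric series converges:
  sum_{n >= 1} a * r^(n-1) = a / (1 - r).
  = 3/2 / (1 - 1/6)
  = 3/2 / (5/6)
  = 9/5.

9/5


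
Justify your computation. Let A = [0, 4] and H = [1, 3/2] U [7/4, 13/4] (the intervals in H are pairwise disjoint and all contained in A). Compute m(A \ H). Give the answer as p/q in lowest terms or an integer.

The ambient interval has length m(A) = 4 - 0 = 4.
Since the holes are disjoint and sit inside A, by finite additivity
  m(H) = sum_i (b_i - a_i), and m(A \ H) = m(A) - m(H).
Computing the hole measures:
  m(H_1) = 3/2 - 1 = 1/2.
  m(H_2) = 13/4 - 7/4 = 3/2.
Summed: m(H) = 1/2 + 3/2 = 2.
So m(A \ H) = 4 - 2 = 2.

2


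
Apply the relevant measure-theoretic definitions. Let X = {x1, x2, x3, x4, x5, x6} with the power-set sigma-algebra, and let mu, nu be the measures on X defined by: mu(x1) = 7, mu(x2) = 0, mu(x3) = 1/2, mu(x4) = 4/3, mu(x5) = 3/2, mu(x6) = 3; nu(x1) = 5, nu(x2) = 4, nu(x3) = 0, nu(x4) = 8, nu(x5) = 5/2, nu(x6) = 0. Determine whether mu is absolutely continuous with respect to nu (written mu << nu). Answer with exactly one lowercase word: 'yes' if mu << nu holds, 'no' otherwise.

mu << nu means: every nu-null measurable set is also mu-null; equivalently, for every atom x, if nu({x}) = 0 then mu({x}) = 0.
Checking each atom:
  x1: nu = 5 > 0 -> no constraint.
  x2: nu = 4 > 0 -> no constraint.
  x3: nu = 0, mu = 1/2 > 0 -> violates mu << nu.
  x4: nu = 8 > 0 -> no constraint.
  x5: nu = 5/2 > 0 -> no constraint.
  x6: nu = 0, mu = 3 > 0 -> violates mu << nu.
The atom(s) x3, x6 violate the condition (nu = 0 but mu > 0). Therefore mu is NOT absolutely continuous w.r.t. nu.

no


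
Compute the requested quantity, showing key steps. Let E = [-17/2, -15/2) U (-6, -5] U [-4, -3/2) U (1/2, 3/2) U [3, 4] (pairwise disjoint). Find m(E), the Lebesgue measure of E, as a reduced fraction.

For pairwise disjoint intervals, m(union_i I_i) = sum_i m(I_i),
and m is invariant under swapping open/closed endpoints (single points have measure 0).
So m(E) = sum_i (b_i - a_i).
  I_1 has length -15/2 - (-17/2) = 1.
  I_2 has length -5 - (-6) = 1.
  I_3 has length -3/2 - (-4) = 5/2.
  I_4 has length 3/2 - 1/2 = 1.
  I_5 has length 4 - 3 = 1.
Summing:
  m(E) = 1 + 1 + 5/2 + 1 + 1 = 13/2.

13/2


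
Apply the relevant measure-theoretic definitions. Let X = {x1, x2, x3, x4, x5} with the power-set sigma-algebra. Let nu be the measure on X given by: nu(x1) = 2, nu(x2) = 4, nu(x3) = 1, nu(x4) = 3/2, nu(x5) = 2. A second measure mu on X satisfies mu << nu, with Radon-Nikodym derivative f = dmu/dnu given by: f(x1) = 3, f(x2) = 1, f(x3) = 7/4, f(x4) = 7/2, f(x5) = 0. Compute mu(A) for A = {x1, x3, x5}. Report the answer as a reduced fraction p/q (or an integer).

By the defining property of the Radon-Nikodym derivative, for every measurable set A,
  mu(A) = integral_A f dnu.
Since nu is a discrete measure concentrated on the atoms of X, the integral over A reduces to the sum
  mu(A) = sum_{x in A} f(x) * nu({x}).
Computing each term:
  x1: f(x1) * nu(x1) = 3 * 2 = 6.
  x3: f(x3) * nu(x3) = 7/4 * 1 = 7/4.
  x5: f(x5) * nu(x5) = 0 * 2 = 0.
Summing: mu(A) = 6 + 7/4 + 0 = 31/4.

31/4


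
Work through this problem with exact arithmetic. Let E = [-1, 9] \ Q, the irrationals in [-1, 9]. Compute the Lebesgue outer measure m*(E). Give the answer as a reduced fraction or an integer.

The interval I = [-1, 9] has m(I) = 9 - (-1) = 10 (endpoints are measure-zero, so open/closed/half-open agree). Write I = (I cap Q) u (I \ Q). The rationals in I are countable, so m*(I cap Q) = 0 (cover each rational by intervals whose total length is arbitrarily small). By countable subadditivity m*(I) <= m*(I cap Q) + m*(I \ Q), hence m*(I \ Q) >= m(I) = 10. The reverse inequality m*(I \ Q) <= m*(I) = 10 is trivial since (I \ Q) is a subset of I. Therefore m*(I \ Q) = 10.

10


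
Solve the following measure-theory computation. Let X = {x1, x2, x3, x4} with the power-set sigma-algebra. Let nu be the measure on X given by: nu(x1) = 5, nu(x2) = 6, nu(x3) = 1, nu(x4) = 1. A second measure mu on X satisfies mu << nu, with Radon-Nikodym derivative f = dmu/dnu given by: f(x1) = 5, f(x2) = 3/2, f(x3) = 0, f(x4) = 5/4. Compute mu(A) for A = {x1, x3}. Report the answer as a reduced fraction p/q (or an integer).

By the defining property of the Radon-Nikodym derivative, for every measurable set A,
  mu(A) = integral_A f dnu.
Since nu is a discrete measure concentrated on the atoms of X, the integral over A reduces to the sum
  mu(A) = sum_{x in A} f(x) * nu({x}).
Computing each term:
  x1: f(x1) * nu(x1) = 5 * 5 = 25.
  x3: f(x3) * nu(x3) = 0 * 1 = 0.
Summing: mu(A) = 25 + 0 = 25.

25


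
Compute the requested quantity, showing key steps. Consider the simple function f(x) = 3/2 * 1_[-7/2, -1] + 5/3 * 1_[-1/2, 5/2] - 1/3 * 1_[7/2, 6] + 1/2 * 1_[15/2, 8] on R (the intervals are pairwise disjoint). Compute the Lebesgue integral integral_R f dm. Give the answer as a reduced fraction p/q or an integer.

For a simple function f = sum_i c_i * 1_{A_i} with disjoint A_i,
  integral f dm = sum_i c_i * m(A_i).
Lengths of the A_i:
  m(A_1) = -1 - (-7/2) = 5/2.
  m(A_2) = 5/2 - (-1/2) = 3.
  m(A_3) = 6 - 7/2 = 5/2.
  m(A_4) = 8 - 15/2 = 1/2.
Contributions c_i * m(A_i):
  (3/2) * (5/2) = 15/4.
  (5/3) * (3) = 5.
  (-1/3) * (5/2) = -5/6.
  (1/2) * (1/2) = 1/4.
Total: 15/4 + 5 - 5/6 + 1/4 = 49/6.

49/6


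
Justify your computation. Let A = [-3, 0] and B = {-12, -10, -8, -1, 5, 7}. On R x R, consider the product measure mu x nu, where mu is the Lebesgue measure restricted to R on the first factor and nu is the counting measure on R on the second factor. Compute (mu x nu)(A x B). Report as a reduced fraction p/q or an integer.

For a measurable rectangle A x B, the product measure satisfies
  (mu x nu)(A x B) = mu(A) * nu(B).
  mu(A) = 3.
  nu(B) = 6.
  (mu x nu)(A x B) = 3 * 6 = 18.

18


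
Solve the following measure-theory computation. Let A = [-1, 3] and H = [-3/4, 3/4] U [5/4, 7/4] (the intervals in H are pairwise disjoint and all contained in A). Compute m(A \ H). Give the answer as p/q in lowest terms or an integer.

The ambient interval has length m(A) = 3 - (-1) = 4.
Since the holes are disjoint and sit inside A, by finite additivity
  m(H) = sum_i (b_i - a_i), and m(A \ H) = m(A) - m(H).
Computing the hole measures:
  m(H_1) = 3/4 - (-3/4) = 3/2.
  m(H_2) = 7/4 - 5/4 = 1/2.
Summed: m(H) = 3/2 + 1/2 = 2.
So m(A \ H) = 4 - 2 = 2.

2


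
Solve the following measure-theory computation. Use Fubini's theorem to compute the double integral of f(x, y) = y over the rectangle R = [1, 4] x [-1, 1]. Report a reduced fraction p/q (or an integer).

f(x, y) is a tensor product of a function of x and a function of y, and both factors are bounded continuous (hence Lebesgue integrable) on the rectangle, so Fubini's theorem applies:
  integral_R f d(m x m) = (integral_a1^b1 1 dx) * (integral_a2^b2 y dy).
Inner integral in x: integral_{1}^{4} 1 dx = (4^1 - 1^1)/1
  = 3.
Inner integral in y: integral_{-1}^{1} y dy = (1^2 - (-1)^2)/2
  = 0.
Product: (3) * (0) = 0.

0


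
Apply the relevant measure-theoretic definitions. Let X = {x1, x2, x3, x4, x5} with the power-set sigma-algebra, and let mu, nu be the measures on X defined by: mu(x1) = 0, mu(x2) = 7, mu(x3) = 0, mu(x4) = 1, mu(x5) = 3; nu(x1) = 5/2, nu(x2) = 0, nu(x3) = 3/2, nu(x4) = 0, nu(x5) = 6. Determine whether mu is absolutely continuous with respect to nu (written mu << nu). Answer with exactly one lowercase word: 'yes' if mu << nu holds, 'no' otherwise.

mu << nu means: every nu-null measurable set is also mu-null; equivalently, for every atom x, if nu({x}) = 0 then mu({x}) = 0.
Checking each atom:
  x1: nu = 5/2 > 0 -> no constraint.
  x2: nu = 0, mu = 7 > 0 -> violates mu << nu.
  x3: nu = 3/2 > 0 -> no constraint.
  x4: nu = 0, mu = 1 > 0 -> violates mu << nu.
  x5: nu = 6 > 0 -> no constraint.
The atom(s) x2, x4 violate the condition (nu = 0 but mu > 0). Therefore mu is NOT absolutely continuous w.r.t. nu.

no


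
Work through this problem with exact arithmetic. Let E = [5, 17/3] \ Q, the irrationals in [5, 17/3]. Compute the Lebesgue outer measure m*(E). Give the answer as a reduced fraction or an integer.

The interval I = [5, 17/3] has m(I) = 17/3 - 5 = 2/3 (endpoints are measure-zero, so open/closed/half-open agree). Write I = (I cap Q) u (I \ Q). The rationals in I are countable, so m*(I cap Q) = 0 (cover each rational by intervals whose total length is arbitrarily small). By countable subadditivity m*(I) <= m*(I cap Q) + m*(I \ Q), hence m*(I \ Q) >= m(I) = 2/3. The reverse inequality m*(I \ Q) <= m*(I) = 2/3 is trivial since (I \ Q) is a subset of I. Therefore m*(I \ Q) = 2/3.

2/3


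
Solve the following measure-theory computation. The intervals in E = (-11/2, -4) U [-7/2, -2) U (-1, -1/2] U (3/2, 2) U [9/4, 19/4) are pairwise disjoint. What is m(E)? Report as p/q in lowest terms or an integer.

For pairwise disjoint intervals, m(union_i I_i) = sum_i m(I_i),
and m is invariant under swapping open/closed endpoints (single points have measure 0).
So m(E) = sum_i (b_i - a_i).
  I_1 has length -4 - (-11/2) = 3/2.
  I_2 has length -2 - (-7/2) = 3/2.
  I_3 has length -1/2 - (-1) = 1/2.
  I_4 has length 2 - 3/2 = 1/2.
  I_5 has length 19/4 - 9/4 = 5/2.
Summing:
  m(E) = 3/2 + 3/2 + 1/2 + 1/2 + 5/2 = 13/2.

13/2


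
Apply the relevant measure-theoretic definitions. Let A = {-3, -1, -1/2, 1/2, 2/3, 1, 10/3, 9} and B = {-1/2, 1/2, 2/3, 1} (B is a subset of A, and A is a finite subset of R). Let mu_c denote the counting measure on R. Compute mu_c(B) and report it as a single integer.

Counting measure assigns mu_c(E) = |E| (number of elements) when E is finite.
B has 4 element(s), so mu_c(B) = 4.

4


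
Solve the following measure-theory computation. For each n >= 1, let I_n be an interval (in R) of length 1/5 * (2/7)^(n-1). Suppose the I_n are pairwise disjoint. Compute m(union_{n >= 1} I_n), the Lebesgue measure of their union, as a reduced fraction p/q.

By countable additivity of the Lebesgue measure on pairwise disjoint measurable sets,
  m(union_{n >= 1} I_n) = sum_{n >= 1} m(I_n) = sum_{n >= 1} a * r^(n-1),
  with a = 1/5 and r = 2/7.
Since 0 < r = 2/7 < 1, the geometric series converges:
  sum_{n >= 1} a * r^(n-1) = a / (1 - r).
  = 1/5 / (1 - 2/7)
  = 1/5 / (5/7)
  = 7/25.

7/25


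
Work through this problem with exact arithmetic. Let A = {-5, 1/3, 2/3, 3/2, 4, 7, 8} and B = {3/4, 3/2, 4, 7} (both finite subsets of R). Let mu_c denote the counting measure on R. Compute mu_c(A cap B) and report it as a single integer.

Counting measure on a finite set equals cardinality. mu_c(A cap B) = |A cap B| (elements appearing in both).
Enumerating the elements of A that also lie in B gives 3 element(s).
So mu_c(A cap B) = 3.

3


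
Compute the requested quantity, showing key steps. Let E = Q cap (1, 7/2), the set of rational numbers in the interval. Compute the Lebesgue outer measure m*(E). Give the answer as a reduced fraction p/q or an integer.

The set Q cap (1, 7/2) is countable (a subset of the countable set Q). Lebesgue outer measure of any countable set is 0: each singleton {q} has m*({q}) = 0, and by countable subadditivity m*(union_k {q_k}) <= sum_k m*({q_k}) = sum_k 0 = 0. The reverse inequality m*(E) >= 0 is automatic. So m*(Q cap (1, 7/2)) = 0.

0


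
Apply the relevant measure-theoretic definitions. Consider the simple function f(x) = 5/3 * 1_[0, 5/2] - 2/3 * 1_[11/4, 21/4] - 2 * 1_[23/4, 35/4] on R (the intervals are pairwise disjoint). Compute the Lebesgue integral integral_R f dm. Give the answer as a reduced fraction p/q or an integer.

For a simple function f = sum_i c_i * 1_{A_i} with disjoint A_i,
  integral f dm = sum_i c_i * m(A_i).
Lengths of the A_i:
  m(A_1) = 5/2 - 0 = 5/2.
  m(A_2) = 21/4 - 11/4 = 5/2.
  m(A_3) = 35/4 - 23/4 = 3.
Contributions c_i * m(A_i):
  (5/3) * (5/2) = 25/6.
  (-2/3) * (5/2) = -5/3.
  (-2) * (3) = -6.
Total: 25/6 - 5/3 - 6 = -7/2.

-7/2


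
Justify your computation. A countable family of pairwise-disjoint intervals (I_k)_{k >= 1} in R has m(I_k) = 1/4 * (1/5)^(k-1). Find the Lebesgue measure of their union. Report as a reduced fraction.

By countable additivity of the Lebesgue measure on pairwise disjoint measurable sets,
  m(union_{k >= 1} I_k) = sum_{k >= 1} m(I_k) = sum_{k >= 1} a * r^(k-1),
  with a = 1/4 and r = 1/5.
Since 0 < r = 1/5 < 1, the geometric series converges:
  sum_{k >= 1} a * r^(k-1) = a / (1 - r).
  = 1/4 / (1 - 1/5)
  = 1/4 / (4/5)
  = 5/16.

5/16


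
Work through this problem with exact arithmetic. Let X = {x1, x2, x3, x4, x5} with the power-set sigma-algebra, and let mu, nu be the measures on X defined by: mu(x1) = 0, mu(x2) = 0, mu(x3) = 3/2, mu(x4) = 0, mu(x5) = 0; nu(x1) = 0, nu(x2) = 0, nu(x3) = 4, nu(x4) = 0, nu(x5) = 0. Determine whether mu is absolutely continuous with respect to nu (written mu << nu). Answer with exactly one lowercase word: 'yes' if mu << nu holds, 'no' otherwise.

mu << nu means: every nu-null measurable set is also mu-null; equivalently, for every atom x, if nu({x}) = 0 then mu({x}) = 0.
Checking each atom:
  x1: nu = 0, mu = 0 -> consistent with mu << nu.
  x2: nu = 0, mu = 0 -> consistent with mu << nu.
  x3: nu = 4 > 0 -> no constraint.
  x4: nu = 0, mu = 0 -> consistent with mu << nu.
  x5: nu = 0, mu = 0 -> consistent with mu << nu.
No atom violates the condition. Therefore mu << nu.

yes


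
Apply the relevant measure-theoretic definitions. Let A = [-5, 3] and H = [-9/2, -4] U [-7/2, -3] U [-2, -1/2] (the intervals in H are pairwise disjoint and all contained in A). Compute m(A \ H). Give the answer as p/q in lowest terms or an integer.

The ambient interval has length m(A) = 3 - (-5) = 8.
Since the holes are disjoint and sit inside A, by finite additivity
  m(H) = sum_i (b_i - a_i), and m(A \ H) = m(A) - m(H).
Computing the hole measures:
  m(H_1) = -4 - (-9/2) = 1/2.
  m(H_2) = -3 - (-7/2) = 1/2.
  m(H_3) = -1/2 - (-2) = 3/2.
Summed: m(H) = 1/2 + 1/2 + 3/2 = 5/2.
So m(A \ H) = 8 - 5/2 = 11/2.

11/2


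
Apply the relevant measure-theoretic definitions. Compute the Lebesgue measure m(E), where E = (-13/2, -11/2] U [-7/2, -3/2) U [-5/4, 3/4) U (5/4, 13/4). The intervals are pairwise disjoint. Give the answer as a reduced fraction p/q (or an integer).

For pairwise disjoint intervals, m(union_i I_i) = sum_i m(I_i),
and m is invariant under swapping open/closed endpoints (single points have measure 0).
So m(E) = sum_i (b_i - a_i).
  I_1 has length -11/2 - (-13/2) = 1.
  I_2 has length -3/2 - (-7/2) = 2.
  I_3 has length 3/4 - (-5/4) = 2.
  I_4 has length 13/4 - 5/4 = 2.
Summing:
  m(E) = 1 + 2 + 2 + 2 = 7.

7


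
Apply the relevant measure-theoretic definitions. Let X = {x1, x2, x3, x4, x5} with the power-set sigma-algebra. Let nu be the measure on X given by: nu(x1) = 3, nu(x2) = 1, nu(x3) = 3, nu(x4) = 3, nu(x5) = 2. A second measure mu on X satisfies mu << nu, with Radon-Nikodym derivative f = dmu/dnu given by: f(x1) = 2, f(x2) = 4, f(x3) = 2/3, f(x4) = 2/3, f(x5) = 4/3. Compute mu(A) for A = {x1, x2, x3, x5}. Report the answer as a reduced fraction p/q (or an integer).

By the defining property of the Radon-Nikodym derivative, for every measurable set A,
  mu(A) = integral_A f dnu.
Since nu is a discrete measure concentrated on the atoms of X, the integral over A reduces to the sum
  mu(A) = sum_{x in A} f(x) * nu({x}).
Computing each term:
  x1: f(x1) * nu(x1) = 2 * 3 = 6.
  x2: f(x2) * nu(x2) = 4 * 1 = 4.
  x3: f(x3) * nu(x3) = 2/3 * 3 = 2.
  x5: f(x5) * nu(x5) = 4/3 * 2 = 8/3.
Summing: mu(A) = 6 + 4 + 2 + 8/3 = 44/3.

44/3


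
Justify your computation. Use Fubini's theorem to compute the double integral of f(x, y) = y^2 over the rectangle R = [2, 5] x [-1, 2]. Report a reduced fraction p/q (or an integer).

f(x, y) is a tensor product of a function of x and a function of y, and both factors are bounded continuous (hence Lebesgue integrable) on the rectangle, so Fubini's theorem applies:
  integral_R f d(m x m) = (integral_a1^b1 1 dx) * (integral_a2^b2 y^2 dy).
Inner integral in x: integral_{2}^{5} 1 dx = (5^1 - 2^1)/1
  = 3.
Inner integral in y: integral_{-1}^{2} y^2 dy = (2^3 - (-1)^3)/3
  = 3.
Product: (3) * (3) = 9.

9


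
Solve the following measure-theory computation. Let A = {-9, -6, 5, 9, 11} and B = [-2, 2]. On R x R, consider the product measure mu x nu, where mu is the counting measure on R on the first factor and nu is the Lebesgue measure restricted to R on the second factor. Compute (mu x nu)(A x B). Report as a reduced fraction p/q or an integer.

For a measurable rectangle A x B, the product measure satisfies
  (mu x nu)(A x B) = mu(A) * nu(B).
  mu(A) = 5.
  nu(B) = 4.
  (mu x nu)(A x B) = 5 * 4 = 20.

20


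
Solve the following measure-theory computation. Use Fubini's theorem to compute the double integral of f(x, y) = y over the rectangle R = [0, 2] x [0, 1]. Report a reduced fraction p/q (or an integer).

f(x, y) is a tensor product of a function of x and a function of y, and both factors are bounded continuous (hence Lebesgue integrable) on the rectangle, so Fubini's theorem applies:
  integral_R f d(m x m) = (integral_a1^b1 1 dx) * (integral_a2^b2 y dy).
Inner integral in x: integral_{0}^{2} 1 dx = (2^1 - 0^1)/1
  = 2.
Inner integral in y: integral_{0}^{1} y dy = (1^2 - 0^2)/2
  = 1/2.
Product: (2) * (1/2) = 1.

1


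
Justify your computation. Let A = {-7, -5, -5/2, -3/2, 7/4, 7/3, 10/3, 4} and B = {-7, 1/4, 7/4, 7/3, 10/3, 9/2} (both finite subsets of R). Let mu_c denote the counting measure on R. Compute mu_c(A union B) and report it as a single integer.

Counting measure on a finite set equals cardinality. By inclusion-exclusion, |A union B| = |A| + |B| - |A cap B|.
|A| = 8, |B| = 6, |A cap B| = 4.
So mu_c(A union B) = 8 + 6 - 4 = 10.

10


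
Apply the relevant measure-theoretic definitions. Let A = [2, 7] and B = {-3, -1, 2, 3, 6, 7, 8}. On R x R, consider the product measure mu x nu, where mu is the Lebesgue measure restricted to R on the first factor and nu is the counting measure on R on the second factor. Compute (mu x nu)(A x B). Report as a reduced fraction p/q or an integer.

For a measurable rectangle A x B, the product measure satisfies
  (mu x nu)(A x B) = mu(A) * nu(B).
  mu(A) = 5.
  nu(B) = 7.
  (mu x nu)(A x B) = 5 * 7 = 35.

35


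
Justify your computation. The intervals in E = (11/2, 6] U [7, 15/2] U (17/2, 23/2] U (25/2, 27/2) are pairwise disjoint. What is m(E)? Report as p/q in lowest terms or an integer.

For pairwise disjoint intervals, m(union_i I_i) = sum_i m(I_i),
and m is invariant under swapping open/closed endpoints (single points have measure 0).
So m(E) = sum_i (b_i - a_i).
  I_1 has length 6 - 11/2 = 1/2.
  I_2 has length 15/2 - 7 = 1/2.
  I_3 has length 23/2 - 17/2 = 3.
  I_4 has length 27/2 - 25/2 = 1.
Summing:
  m(E) = 1/2 + 1/2 + 3 + 1 = 5.

5


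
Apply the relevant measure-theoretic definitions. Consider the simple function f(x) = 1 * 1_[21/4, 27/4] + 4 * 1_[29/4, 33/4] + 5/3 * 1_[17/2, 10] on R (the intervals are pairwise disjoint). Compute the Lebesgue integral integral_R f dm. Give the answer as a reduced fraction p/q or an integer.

For a simple function f = sum_i c_i * 1_{A_i} with disjoint A_i,
  integral f dm = sum_i c_i * m(A_i).
Lengths of the A_i:
  m(A_1) = 27/4 - 21/4 = 3/2.
  m(A_2) = 33/4 - 29/4 = 1.
  m(A_3) = 10 - 17/2 = 3/2.
Contributions c_i * m(A_i):
  (1) * (3/2) = 3/2.
  (4) * (1) = 4.
  (5/3) * (3/2) = 5/2.
Total: 3/2 + 4 + 5/2 = 8.

8


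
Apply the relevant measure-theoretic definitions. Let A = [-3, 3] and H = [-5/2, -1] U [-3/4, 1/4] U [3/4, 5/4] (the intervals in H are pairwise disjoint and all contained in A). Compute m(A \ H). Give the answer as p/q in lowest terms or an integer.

The ambient interval has length m(A) = 3 - (-3) = 6.
Since the holes are disjoint and sit inside A, by finite additivity
  m(H) = sum_i (b_i - a_i), and m(A \ H) = m(A) - m(H).
Computing the hole measures:
  m(H_1) = -1 - (-5/2) = 3/2.
  m(H_2) = 1/4 - (-3/4) = 1.
  m(H_3) = 5/4 - 3/4 = 1/2.
Summed: m(H) = 3/2 + 1 + 1/2 = 3.
So m(A \ H) = 6 - 3 = 3.

3


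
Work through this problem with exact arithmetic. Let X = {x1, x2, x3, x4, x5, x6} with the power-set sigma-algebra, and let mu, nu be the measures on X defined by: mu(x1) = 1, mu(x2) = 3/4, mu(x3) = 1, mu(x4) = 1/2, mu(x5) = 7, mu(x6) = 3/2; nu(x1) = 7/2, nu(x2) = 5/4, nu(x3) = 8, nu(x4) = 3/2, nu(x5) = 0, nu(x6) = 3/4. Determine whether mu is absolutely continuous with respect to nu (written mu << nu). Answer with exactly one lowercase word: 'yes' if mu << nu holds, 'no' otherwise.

mu << nu means: every nu-null measurable set is also mu-null; equivalently, for every atom x, if nu({x}) = 0 then mu({x}) = 0.
Checking each atom:
  x1: nu = 7/2 > 0 -> no constraint.
  x2: nu = 5/4 > 0 -> no constraint.
  x3: nu = 8 > 0 -> no constraint.
  x4: nu = 3/2 > 0 -> no constraint.
  x5: nu = 0, mu = 7 > 0 -> violates mu << nu.
  x6: nu = 3/4 > 0 -> no constraint.
The atom(s) x5 violate the condition (nu = 0 but mu > 0). Therefore mu is NOT absolutely continuous w.r.t. nu.

no


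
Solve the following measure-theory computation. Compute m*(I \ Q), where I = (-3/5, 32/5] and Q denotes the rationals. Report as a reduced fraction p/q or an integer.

The interval I = (-3/5, 32/5] has m(I) = 32/5 - (-3/5) = 7 (endpoints are measure-zero, so open/closed/half-open agree). Write I = (I cap Q) u (I \ Q). The rationals in I are countable, so m*(I cap Q) = 0 (cover each rational by intervals whose total length is arbitrarily small). By countable subadditivity m*(I) <= m*(I cap Q) + m*(I \ Q), hence m*(I \ Q) >= m(I) = 7. The reverse inequality m*(I \ Q) <= m*(I) = 7 is trivial since (I \ Q) is a subset of I. Therefore m*(I \ Q) = 7.

7


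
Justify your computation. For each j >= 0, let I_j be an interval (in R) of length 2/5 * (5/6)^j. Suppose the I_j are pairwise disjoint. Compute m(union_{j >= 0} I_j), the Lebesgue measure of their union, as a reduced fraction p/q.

By countable additivity of the Lebesgue measure on pairwise disjoint measurable sets,
  m(union_{j >= 0} I_j) = sum_{j >= 0} m(I_j) = sum_{j >= 0} a * r^j,
  with a = 2/5 and r = 5/6.
Since 0 < r = 5/6 < 1, the geometric series converges:
  sum_{j >= 0} a * r^j = a / (1 - r).
  = 2/5 / (1 - 5/6)
  = 2/5 / (1/6)
  = 12/5.

12/5


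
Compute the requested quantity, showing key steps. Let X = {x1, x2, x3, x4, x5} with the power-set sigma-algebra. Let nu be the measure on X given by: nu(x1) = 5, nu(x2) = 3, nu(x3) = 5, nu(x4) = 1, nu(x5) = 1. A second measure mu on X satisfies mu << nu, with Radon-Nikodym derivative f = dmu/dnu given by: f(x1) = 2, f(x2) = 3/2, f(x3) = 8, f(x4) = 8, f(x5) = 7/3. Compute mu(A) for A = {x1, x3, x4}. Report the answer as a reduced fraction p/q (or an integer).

By the defining property of the Radon-Nikodym derivative, for every measurable set A,
  mu(A) = integral_A f dnu.
Since nu is a discrete measure concentrated on the atoms of X, the integral over A reduces to the sum
  mu(A) = sum_{x in A} f(x) * nu({x}).
Computing each term:
  x1: f(x1) * nu(x1) = 2 * 5 = 10.
  x3: f(x3) * nu(x3) = 8 * 5 = 40.
  x4: f(x4) * nu(x4) = 8 * 1 = 8.
Summing: mu(A) = 10 + 40 + 8 = 58.

58


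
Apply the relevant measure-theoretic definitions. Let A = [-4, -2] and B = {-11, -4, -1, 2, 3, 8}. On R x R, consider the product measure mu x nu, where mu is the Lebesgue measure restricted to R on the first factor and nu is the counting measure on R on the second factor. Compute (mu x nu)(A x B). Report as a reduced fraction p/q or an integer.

For a measurable rectangle A x B, the product measure satisfies
  (mu x nu)(A x B) = mu(A) * nu(B).
  mu(A) = 2.
  nu(B) = 6.
  (mu x nu)(A x B) = 2 * 6 = 12.

12


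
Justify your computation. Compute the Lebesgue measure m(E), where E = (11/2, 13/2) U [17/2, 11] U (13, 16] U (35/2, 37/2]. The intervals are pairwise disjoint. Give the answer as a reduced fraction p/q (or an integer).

For pairwise disjoint intervals, m(union_i I_i) = sum_i m(I_i),
and m is invariant under swapping open/closed endpoints (single points have measure 0).
So m(E) = sum_i (b_i - a_i).
  I_1 has length 13/2 - 11/2 = 1.
  I_2 has length 11 - 17/2 = 5/2.
  I_3 has length 16 - 13 = 3.
  I_4 has length 37/2 - 35/2 = 1.
Summing:
  m(E) = 1 + 5/2 + 3 + 1 = 15/2.

15/2


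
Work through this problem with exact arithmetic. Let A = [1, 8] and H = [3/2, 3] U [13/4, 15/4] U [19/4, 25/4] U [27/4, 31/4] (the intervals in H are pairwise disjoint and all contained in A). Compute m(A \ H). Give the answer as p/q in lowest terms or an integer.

The ambient interval has length m(A) = 8 - 1 = 7.
Since the holes are disjoint and sit inside A, by finite additivity
  m(H) = sum_i (b_i - a_i), and m(A \ H) = m(A) - m(H).
Computing the hole measures:
  m(H_1) = 3 - 3/2 = 3/2.
  m(H_2) = 15/4 - 13/4 = 1/2.
  m(H_3) = 25/4 - 19/4 = 3/2.
  m(H_4) = 31/4 - 27/4 = 1.
Summed: m(H) = 3/2 + 1/2 + 3/2 + 1 = 9/2.
So m(A \ H) = 7 - 9/2 = 5/2.

5/2


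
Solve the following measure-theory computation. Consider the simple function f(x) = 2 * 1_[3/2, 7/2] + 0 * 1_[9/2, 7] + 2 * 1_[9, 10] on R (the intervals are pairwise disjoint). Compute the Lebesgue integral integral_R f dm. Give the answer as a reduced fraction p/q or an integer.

For a simple function f = sum_i c_i * 1_{A_i} with disjoint A_i,
  integral f dm = sum_i c_i * m(A_i).
Lengths of the A_i:
  m(A_1) = 7/2 - 3/2 = 2.
  m(A_2) = 7 - 9/2 = 5/2.
  m(A_3) = 10 - 9 = 1.
Contributions c_i * m(A_i):
  (2) * (2) = 4.
  (0) * (5/2) = 0.
  (2) * (1) = 2.
Total: 4 + 0 + 2 = 6.

6


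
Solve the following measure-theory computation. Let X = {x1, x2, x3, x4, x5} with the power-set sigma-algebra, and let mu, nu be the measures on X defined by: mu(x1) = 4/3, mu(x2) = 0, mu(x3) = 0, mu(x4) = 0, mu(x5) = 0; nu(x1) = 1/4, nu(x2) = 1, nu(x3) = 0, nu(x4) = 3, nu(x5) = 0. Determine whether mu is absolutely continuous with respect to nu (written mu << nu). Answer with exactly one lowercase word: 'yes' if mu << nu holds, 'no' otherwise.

mu << nu means: every nu-null measurable set is also mu-null; equivalently, for every atom x, if nu({x}) = 0 then mu({x}) = 0.
Checking each atom:
  x1: nu = 1/4 > 0 -> no constraint.
  x2: nu = 1 > 0 -> no constraint.
  x3: nu = 0, mu = 0 -> consistent with mu << nu.
  x4: nu = 3 > 0 -> no constraint.
  x5: nu = 0, mu = 0 -> consistent with mu << nu.
No atom violates the condition. Therefore mu << nu.

yes


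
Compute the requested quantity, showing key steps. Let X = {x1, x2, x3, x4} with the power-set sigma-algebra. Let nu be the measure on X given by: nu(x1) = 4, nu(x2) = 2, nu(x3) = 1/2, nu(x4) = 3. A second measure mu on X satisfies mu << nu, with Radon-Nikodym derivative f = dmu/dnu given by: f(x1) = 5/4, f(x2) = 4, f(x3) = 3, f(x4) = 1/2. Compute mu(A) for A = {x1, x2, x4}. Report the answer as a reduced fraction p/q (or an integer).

By the defining property of the Radon-Nikodym derivative, for every measurable set A,
  mu(A) = integral_A f dnu.
Since nu is a discrete measure concentrated on the atoms of X, the integral over A reduces to the sum
  mu(A) = sum_{x in A} f(x) * nu({x}).
Computing each term:
  x1: f(x1) * nu(x1) = 5/4 * 4 = 5.
  x2: f(x2) * nu(x2) = 4 * 2 = 8.
  x4: f(x4) * nu(x4) = 1/2 * 3 = 3/2.
Summing: mu(A) = 5 + 8 + 3/2 = 29/2.

29/2
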